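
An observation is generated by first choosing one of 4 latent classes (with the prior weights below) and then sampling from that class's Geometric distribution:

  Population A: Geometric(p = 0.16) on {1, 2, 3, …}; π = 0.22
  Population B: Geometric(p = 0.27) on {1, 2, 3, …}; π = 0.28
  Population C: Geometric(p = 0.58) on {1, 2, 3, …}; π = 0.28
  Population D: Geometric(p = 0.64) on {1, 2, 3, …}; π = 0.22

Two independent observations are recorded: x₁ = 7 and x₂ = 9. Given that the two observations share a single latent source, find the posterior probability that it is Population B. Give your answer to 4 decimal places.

0.3366

Posterior ∝ prior × likelihood, so P(k | x) ∝ w_k f_k(x); normalise over all components.
Since both observations come from the same component, the likelihood for component k is f_k(x₁)·f_k(x₂).
  L_A = [0.16·(1−0.16)^6 = 0.16·0.351298 = 0.0562077] × [0.0396601] = 0.0022292
  L_B = [0.27·(1−0.27)^6 = 0.27·0.151334 = 0.0408602] × [0.0217744] = 0.000889708
  L_C = [0.58·(1−0.58)^6 = 0.58·0.00548903 = 0.00318364] × [0.000561594] = 1.78791e-06
  L_D = [0.64·(1−0.64)^6 = 0.64·0.00217678 = 0.00139314] × [0.000180551] = 2.51533e-07
Weight by the priors:
  w_A·L_A = 0.22 × 0.0022292 = 0.000490425
  w_B·L_B = 0.28 × 0.000889708 = 0.000249118
  w_C·L_C = 0.28 × 1.78791e-06 = 5.00615e-07
  w_D·L_D = 0.22 × 2.51533e-07 = 5.53373e-08
Marginal: 0.000490425 + 0.000249118 + 5.00615e-07 + 5.53373e-08 = 0.000740099
P(Population B | x₁, x₂) ≈ 0.3366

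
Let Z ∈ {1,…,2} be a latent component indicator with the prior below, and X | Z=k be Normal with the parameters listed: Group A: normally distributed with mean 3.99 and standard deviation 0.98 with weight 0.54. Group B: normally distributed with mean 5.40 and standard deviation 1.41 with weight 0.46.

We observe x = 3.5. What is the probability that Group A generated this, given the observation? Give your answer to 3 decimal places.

Apply Bayes' rule: the posterior for each component is proportional to its prior times its likelihood at x.
Component likelihoods at x = 3.5:
  L_A = 0.35925
  L_B = 0.114129
Unnormalised posteriors:
  P(Z=A)·L_A = 0.54 × 0.35925 = 0.193995
  P(Z=B)·L_B = 0.46 × 0.114129 = 0.0524991
Normaliser: 0.193995 + 0.0524991 = 0.246494
P(Group A | the observation) = 0.193995 / 0.246494 ≈ 0.787

0.787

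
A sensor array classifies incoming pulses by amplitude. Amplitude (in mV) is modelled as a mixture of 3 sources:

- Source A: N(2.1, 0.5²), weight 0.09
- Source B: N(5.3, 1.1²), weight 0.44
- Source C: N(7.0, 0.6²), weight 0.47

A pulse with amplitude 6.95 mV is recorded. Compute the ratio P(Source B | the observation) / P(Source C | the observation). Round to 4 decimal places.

0.1664

The posterior odds equal the prior odds times the likelihood ratio: (P(Z=i)/P(Z=j))·(f_i(x)/f_j(x)).
Normal densities:
  L_A = 2.95499e-21
  L_B = 0.117743
  L_C = 0.662599
Odds = (0.44/0.47) × (0.117743/0.662599) = 0.93617 × 0.177699 ≈ 0.1664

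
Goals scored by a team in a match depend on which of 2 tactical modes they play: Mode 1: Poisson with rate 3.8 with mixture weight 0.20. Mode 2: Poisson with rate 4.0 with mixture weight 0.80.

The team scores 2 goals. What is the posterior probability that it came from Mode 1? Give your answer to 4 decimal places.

By Bayes' theorem, P(k | x) = π_k f_k(x) / Σ_j π_j f_j(x).
Poisson probabilities:
  p_1 = 0.161517
  p_2 = 0.146525
Prior × likelihood for each component:
  π_1·p_1 = 0.20 × 0.161517 = 0.0323034
  π_2·p_2 = 0.80 × 0.146525 = 0.11722
Normaliser: 0.0323034 + 0.11722 = 0.149523
Responsibility of Mode 1: 0.0323034 / 0.149523 ≈ 0.2160

0.2160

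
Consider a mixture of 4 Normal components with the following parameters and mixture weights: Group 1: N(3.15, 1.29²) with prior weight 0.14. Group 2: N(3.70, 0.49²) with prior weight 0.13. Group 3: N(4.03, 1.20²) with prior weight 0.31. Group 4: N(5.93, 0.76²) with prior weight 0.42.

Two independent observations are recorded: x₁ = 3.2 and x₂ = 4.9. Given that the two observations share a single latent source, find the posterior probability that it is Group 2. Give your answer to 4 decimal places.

P(component k | x) = w_k·f_k(x) / marginal(x), where marginal(x) = Σ_j w_j·f_j(x).
Since both observations come from the same component, the likelihood for component k is f_k(x₁)·f_k(x₂).
  f_1 = [(1/(1.29·√(2π)))·exp(−(3.2−3.15)²/(2·1.29²)) = 0.309258·exp(-0.00075) = 0.309025] × [0.123224] = 0.0380795
  f_2 = [(1/(0.49·√(2π)))·exp(−(3.2−3.70)²/(2·0.49²)) = 0.814168·exp(-0.52062) = 0.483741] × [0.0405857] = 0.019633
  f_3 = [(1/(1.20·√(2π)))·exp(−(3.2−4.03)²/(2·1.20²)) = 0.332452·exp(-0.23920) = 0.261725] × [0.255618] = 0.0669015
  f_4 = [(1/(0.76·√(2π)))·exp(−(3.2−5.93)²/(2·0.76²)) = 0.524924·exp(-6.45161) = 0.000828319] × [0.209534] = 0.000173561
Weight by the priors:
  w_1·f_1 = 0.14 × 0.0380795 = 0.00533113
  w_2·f_2 = 0.13 × 0.019633 = 0.00255229
  w_3·f_3 = 0.31 × 0.0669015 = 0.0207395
  w_4·f_4 = 0.42 × 0.000173561 = 7.28955e-05
Sum: 0.00533113 + 0.00255229 + 0.0207395 + 7.28955e-05 = 0.0286958
P(Group 2 | x₁, x₂) ≈ 0.0889

0.0889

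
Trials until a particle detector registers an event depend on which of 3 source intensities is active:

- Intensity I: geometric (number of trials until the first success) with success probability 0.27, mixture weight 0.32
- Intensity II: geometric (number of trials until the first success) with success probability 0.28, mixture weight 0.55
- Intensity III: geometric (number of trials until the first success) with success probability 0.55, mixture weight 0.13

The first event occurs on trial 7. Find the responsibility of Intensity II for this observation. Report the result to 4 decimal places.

P(component k | x) = π_k·f_k(x) / marginal(x), where marginal(x) = Σ_j π_j·f_j(x).
Component likelihoods at x = 7:
  f_I = 0.27·(1−0.27)^6 = 0.27·0.151334 = 0.0408602
  f_II = 0.28·(1−0.28)^6 = 0.28·0.139314 = 0.0390079
  f_III = 0.55·(1−0.55)^6 = 0.55·0.00830377 = 0.00456707
Unnormalised posteriors:
  π_I·f_I = 0.32 × 0.0408602 = 0.0130753
  π_II·f_II = 0.55 × 0.0390079 = 0.0214544
  π_III·f_III = 0.13 × 0.00456707 = 0.000593719
Denominator: 0.0130753 + 0.0214544 + 0.000593719 = 0.0351234
So the posterior for Intensity II is 0.0214544 / 0.0351234 ≈ 0.6108.

0.6108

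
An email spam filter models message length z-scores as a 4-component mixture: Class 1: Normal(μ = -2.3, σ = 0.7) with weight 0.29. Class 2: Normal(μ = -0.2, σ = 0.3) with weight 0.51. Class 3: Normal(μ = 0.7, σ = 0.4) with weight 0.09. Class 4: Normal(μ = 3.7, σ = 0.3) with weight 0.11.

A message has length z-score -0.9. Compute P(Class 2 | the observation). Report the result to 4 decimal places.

0.6656

Posterior ∝ prior × likelihood, so P(k | x) ∝ π_k f_k(x); normalise over all components.
Component likelihoods at x = -0.9:
  f_1 = (1/(0.7·√(2π)))·exp(−(-0.9−-2.3)²/(2·0.7²)) = 0.569918·exp(-2.00000) = 0.07713
  f_2 = (1/(0.3·√(2π)))·exp(−(-0.9−-0.2)²/(2·0.3²)) = 1.329808·exp(-2.72222) = 0.0874063
  f_3 = (1/(0.4·√(2π)))·exp(−(-0.9−0.7)²/(2·0.4²)) = 0.997356·exp(-8.00000) = 0.000334576
  f_4 = (1/(0.3·√(2π)))·exp(−(-0.9−3.7)²/(2·0.3²)) = 1.329808·exp(-117.55556) = 1.17506e-51
Weight by the priors:
  π_1·f_1 = 0.29 × 0.07713 = 0.0223677
  π_2·f_2 = 0.51 × 0.0874063 = 0.0445772
  π_3·f_3 = 0.09 × 0.000334576 = 3.01118e-05
  π_4·f_4 = 0.11 × 1.17506e-51 = 1.29257e-52
Normaliser: 0.0223677 + 0.0445772 + 3.01118e-05 + 1.29257e-52 = 0.066975
P(Class 2 | the observation) ≈ 0.6656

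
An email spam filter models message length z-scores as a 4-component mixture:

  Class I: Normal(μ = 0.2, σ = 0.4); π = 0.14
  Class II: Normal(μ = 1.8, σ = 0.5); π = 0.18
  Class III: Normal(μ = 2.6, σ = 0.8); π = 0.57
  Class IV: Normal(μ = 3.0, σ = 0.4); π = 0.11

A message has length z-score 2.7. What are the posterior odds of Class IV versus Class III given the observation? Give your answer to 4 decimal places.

Posterior odds = (π_i f_i(x)) / (π_j f_j(x)); the normalising sum cancels.
Normal densities:
  L_I = (1/(0.4·√(2π)))·exp(−(2.7−0.2)²/(2·0.4²)) = 0.997356·exp(-19.53125) = 3.285e-09
  L_II = (1/(0.5·√(2π)))·exp(−(2.7−1.8)²/(2·0.5²)) = 0.797885·exp(-1.62000) = 0.1579
  L_III = (1/(0.8·√(2π)))·exp(−(2.7−2.6)²/(2·0.8²)) = 0.498678·exp(-0.00781) = 0.494797
  L_IV = (1/(0.4·√(2π)))·exp(−(2.7−3.0)²/(2·0.4²)) = 0.997356·exp(-0.28125) = 0.752844
Posterior odds = (π_IV·L_IV) / (π_III·L_III) = (0.11·0.752844) / (0.57·0.494797) = 0.0828128 / 0.282034 ≈ 0.2936

0.2936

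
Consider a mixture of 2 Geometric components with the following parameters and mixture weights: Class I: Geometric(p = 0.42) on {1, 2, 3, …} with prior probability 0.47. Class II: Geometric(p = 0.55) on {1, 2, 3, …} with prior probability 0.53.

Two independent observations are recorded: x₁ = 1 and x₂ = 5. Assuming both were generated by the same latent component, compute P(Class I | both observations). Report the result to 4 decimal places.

0.5880

By Bayes' theorem, P(k | x) = π_k f_k(x) / Σ_j π_j f_j(x).
Since both observations come from the same component, the likelihood for component k is f_k(x₁)·f_k(x₂).
  f_I = [0.42] × [0.0475293] = 0.0199623
  f_II = [0.55] × [0.0225534] = 0.0124044
Multiply by the mixture weights:
  π_I·f_I = 0.47 × 0.0199623 = 0.00938228
  π_II·f_II = 0.53 × 0.0124044 = 0.00657433
Denominator: 0.00938228 + 0.00657433 = 0.0159566
P(Class I | x₁,x₂) = 0.00938228 / 0.0159566 ≈ 0.5880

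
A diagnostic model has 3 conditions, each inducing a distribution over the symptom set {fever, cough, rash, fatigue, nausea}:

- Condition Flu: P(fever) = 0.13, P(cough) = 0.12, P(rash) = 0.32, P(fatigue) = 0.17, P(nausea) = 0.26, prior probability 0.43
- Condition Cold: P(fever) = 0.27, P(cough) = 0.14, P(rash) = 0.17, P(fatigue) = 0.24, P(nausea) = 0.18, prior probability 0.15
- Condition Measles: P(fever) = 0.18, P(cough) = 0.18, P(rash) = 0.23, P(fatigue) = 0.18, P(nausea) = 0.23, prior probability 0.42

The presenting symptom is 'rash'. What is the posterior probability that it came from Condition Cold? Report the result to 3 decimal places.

The responsibility of component k is P(Z=k) f_k(x) divided by Σ_j P(Z=j) f_j(x).
Categorical probabilities:
  p_Flu = P(rash | comp) = 0.32
  p_Cold = P(rash | comp) = 0.17
  p_Measles = P(rash | comp) = 0.23
Multiply by the mixture weights:
  P(Z=Flu)·p_Flu = 0.43 × 0.32 = 0.1376
  P(Z=Cold)·p_Cold = 0.15 × 0.17 = 0.0255
  P(Z=Measles)·p_Measles = 0.42 × 0.23 = 0.0966
Marginal: 0.1376 + 0.0255 + 0.0966 = 0.2597
Responsibility of Condition Cold: 0.0255 / 0.2597 ≈ 0.098

0.098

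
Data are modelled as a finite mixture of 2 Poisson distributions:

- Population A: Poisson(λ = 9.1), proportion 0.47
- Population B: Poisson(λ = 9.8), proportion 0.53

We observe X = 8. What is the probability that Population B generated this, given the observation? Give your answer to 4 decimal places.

The responsibility of component k is π_k f_k(x) divided by Σ_j π_j f_j(x).
Component likelihoods at x = 8:
  L_A = 0.130236
  L_B = 0.117004
Unnormalised posteriors:
  π_A·L_A = 0.47 × 0.130236 = 0.0612109
  π_B·L_B = 0.53 × 0.117004 = 0.0620123
Evidence: 0.0612109 + 0.0620123 = 0.123223
P(Population B | 8) ≈ 0.5033

0.5033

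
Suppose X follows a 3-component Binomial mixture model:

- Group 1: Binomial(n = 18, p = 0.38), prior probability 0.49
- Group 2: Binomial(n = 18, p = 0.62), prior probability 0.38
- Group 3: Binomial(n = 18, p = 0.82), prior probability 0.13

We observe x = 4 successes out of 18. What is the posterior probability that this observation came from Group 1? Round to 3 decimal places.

0.994

The responsibility of component k is w_k f_k(x) divided by Σ_j w_j f_j(x).
Component likelihoods at x = 4 successes out of 18:
  p_1 = C(18,4)·0.38^4·0.62^14 = 3060·0.0208514·0.00124018 = 0.0791297
  p_2 = C(18,4)·0.62^4·0.38^14 = 3060·0.147763·1.30909e-06 = 0.000591914
  p_3 = C(18,4)·0.82^4·0.18^14 = 3060·0.452122·3.74813e-11 = 5.18552e-08
Multiply by the mixture weights:
  w_1·p_1 = 0.49 × 0.0791297 = 0.0387735
  w_2·p_2 = 0.38 × 0.000591914 = 0.000224927
  w_3·p_3 = 0.13 × 5.18552e-08 = 6.74117e-09
Normaliser: 0.0387735 + 0.000224927 + 6.74117e-09 = 0.0389985
P(Group 1 | x) = 0.0387735 / 0.0389985 ≈ 0.994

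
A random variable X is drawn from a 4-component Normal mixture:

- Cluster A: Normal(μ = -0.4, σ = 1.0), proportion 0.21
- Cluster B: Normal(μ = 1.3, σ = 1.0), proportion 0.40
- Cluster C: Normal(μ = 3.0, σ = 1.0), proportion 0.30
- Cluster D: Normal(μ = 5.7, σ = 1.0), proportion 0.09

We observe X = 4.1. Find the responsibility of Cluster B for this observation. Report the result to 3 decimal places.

0.040

P(component k | x) = w_k·f_k(x) / marginal(x), where marginal(x) = Σ_j w_j·f_j(x).
Component likelihoods at x = 4.1:
  L_A = (1/(1.0·√(2π)))·exp(−(4.1−-0.4)²/(2·1.0²)) = 0.398942·exp(-10.12500) = 1.59837e-05
  L_B = (1/(1.0·√(2π)))·exp(−(4.1−1.3)²/(2·1.0²)) = 0.398942·exp(-3.92000) = 0.00791545
  L_C = (1/(1.0·√(2π)))·exp(−(4.1−3.0)²/(2·1.0²)) = 0.398942·exp(-0.60500) = 0.217852
  L_D = (1/(1.0·√(2π)))·exp(−(4.1−5.7)²/(2·1.0²)) = 0.398942·exp(-1.28000) = 0.110921
Prior × likelihood for each component:
  w_A·L_A = 0.21 × 1.59837e-05 = 3.35659e-06
  w_B·L_B = 0.40 × 0.00791545 = 0.00316618
  w_C·L_C = 0.30 × 0.217852 = 0.0653557
  w_D·L_D = 0.09 × 0.110921 = 0.00998288
Evidence: 3.35659e-06 + 0.00316618 + 0.0653557 + 0.00998288 = 0.0785081
P(Cluster B | the observation) ≈ 0.040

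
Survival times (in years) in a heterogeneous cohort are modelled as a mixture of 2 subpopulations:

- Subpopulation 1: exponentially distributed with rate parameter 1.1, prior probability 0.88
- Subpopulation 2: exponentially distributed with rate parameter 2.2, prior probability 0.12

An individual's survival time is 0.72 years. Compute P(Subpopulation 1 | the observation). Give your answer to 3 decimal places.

P(component k | x) = π_k·f_k(x) / marginal(x), where marginal(x) = Σ_j π_j·f_j(x).
Component likelihoods at x = 0.72 years:
  p_1 = 0.498232
  p_2 = 0.451336
Weight by the priors:
  π_1·p_1 = 0.88 × 0.498232 = 0.438444
  π_2·p_2 = 0.12 × 0.451336 = 0.0541604
Evidence: 0.438444 + 0.0541604 = 0.492604
P(Subpopulation 1 | x) ≈ 0.890

0.890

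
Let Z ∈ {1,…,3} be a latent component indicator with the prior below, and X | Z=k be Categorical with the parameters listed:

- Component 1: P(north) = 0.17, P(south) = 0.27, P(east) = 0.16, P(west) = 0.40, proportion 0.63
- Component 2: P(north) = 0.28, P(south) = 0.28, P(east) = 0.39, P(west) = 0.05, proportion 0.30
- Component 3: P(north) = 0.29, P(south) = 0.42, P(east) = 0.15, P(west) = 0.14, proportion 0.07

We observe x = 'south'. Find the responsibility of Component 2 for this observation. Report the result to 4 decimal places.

P(component k | x) = P(Z=k)·f_k(x) / marginal(x), where marginal(x) = Σ_j P(Z=j)·f_j(x).
Categorical probabilities:
  L_1 = 0.27
  L_2 = 0.28
  L_3 = 0.42
Unnormalised posteriors:
  P(Z=1)·L_1 = 0.63 × 0.27 = 0.1701
  P(Z=2)·L_2 = 0.30 × 0.28 = 0.084
  P(Z=3)·L_3 = 0.07 × 0.42 = 0.0294
Sum: 0.1701 + 0.084 + 0.0294 = 0.2835
P(Component 2 | data) = 0.084 / 0.2835 ≈ 0.2963

0.2963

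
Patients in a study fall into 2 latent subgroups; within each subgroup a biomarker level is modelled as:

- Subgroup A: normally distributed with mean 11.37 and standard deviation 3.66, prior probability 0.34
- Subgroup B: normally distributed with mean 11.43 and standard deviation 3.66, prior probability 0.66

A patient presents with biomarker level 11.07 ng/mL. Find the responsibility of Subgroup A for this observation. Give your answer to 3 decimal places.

0.340

P(component k | x) = P(Z=k)·f_k(x) / marginal(x), where marginal(x) = Σ_j P(Z=j)·f_j(x).
Evaluate each component's likelihood at the observed value:
  L_A = (1/(3.66·√(2π)))·exp(−(11.07−11.37)²/(2·3.66²)) = 0.109001·exp(-0.00336) = 0.108635
  L_B = (1/(3.66·√(2π)))·exp(−(11.07−11.43)²/(2·3.66²)) = 0.109001·exp(-0.00484) = 0.108475
Unnormalised posteriors:
  P(Z=A)·L_A = 0.34 × 0.108635 = 0.0369359
  P(Z=B)·L_B = 0.66 × 0.108475 = 0.0715932
Sum: 0.0369359 + 0.0715932 = 0.108529
P(Subgroup A | x) = 0.0369359 / 0.108529 ≈ 0.340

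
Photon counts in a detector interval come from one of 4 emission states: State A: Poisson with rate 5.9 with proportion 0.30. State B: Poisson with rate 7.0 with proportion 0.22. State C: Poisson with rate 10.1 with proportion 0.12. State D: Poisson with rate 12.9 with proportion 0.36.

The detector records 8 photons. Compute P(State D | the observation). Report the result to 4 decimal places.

Posterior ∝ prior × likelihood, so P(k | x) ∝ π_k f_k(x); normalise over all components.
Component likelihoods at x = 8 photons:
  f_A = 0.0997604
  f_B = 0.130377
  f_C = 0.110326
  f_D = 0.0475115
Weight by the priors:
  π_A·f_A = 0.30 × 0.0997604 = 0.0299281
  π_B·f_B = 0.22 × 0.130377 = 0.028683
  π_C·f_C = 0.12 × 0.110326 = 0.0132391
  π_D·f_D = 0.36 × 0.0475115 = 0.0171041
Marginal: 0.0299281 + 0.028683 + 0.0132391 + 0.0171041 = 0.0889543
Responsibility of State D: 0.0171041 / 0.0889543 ≈ 0.1923

0.1923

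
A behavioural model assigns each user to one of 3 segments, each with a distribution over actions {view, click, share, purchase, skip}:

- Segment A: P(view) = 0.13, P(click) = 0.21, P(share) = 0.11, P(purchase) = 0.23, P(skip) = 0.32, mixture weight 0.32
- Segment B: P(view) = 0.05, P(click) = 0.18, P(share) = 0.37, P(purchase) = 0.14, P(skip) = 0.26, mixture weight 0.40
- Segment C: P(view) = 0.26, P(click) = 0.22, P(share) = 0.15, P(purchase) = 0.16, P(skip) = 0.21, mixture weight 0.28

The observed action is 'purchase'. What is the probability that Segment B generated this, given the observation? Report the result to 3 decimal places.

0.321

Posterior ∝ prior × likelihood, so P(k | x) ∝ w_k f_k(x); normalise over all components.
Evaluate each component's likelihood at the observed value:
  L_A = 0.23
  L_B = 0.14
  L_C = 0.16
Prior × likelihood for each component:
  w_A·L_A = 0.32 × 0.23 = 0.0736
  w_B·L_B = 0.40 × 0.14 = 0.056
  w_C·L_C = 0.28 × 0.16 = 0.0448
Marginal: 0.0736 + 0.056 + 0.0448 = 0.1744
P(Segment B | data) = 0.056 / 0.1744 ≈ 0.321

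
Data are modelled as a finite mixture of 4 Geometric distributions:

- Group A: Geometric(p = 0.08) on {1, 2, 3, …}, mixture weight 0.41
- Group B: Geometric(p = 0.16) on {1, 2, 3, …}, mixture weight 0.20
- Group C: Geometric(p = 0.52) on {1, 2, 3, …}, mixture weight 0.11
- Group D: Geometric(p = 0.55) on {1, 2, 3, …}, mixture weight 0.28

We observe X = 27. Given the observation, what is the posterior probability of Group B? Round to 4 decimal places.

The responsibility of component k is w_k f_k(x) divided by Σ_j w_j f_j(x).
Geometric probabilities:
  p_A = 0.08·(1−0.08)^26 = 0.08·0.114415 = 0.00915321
  p_B = 0.16·(1−0.16)^26 = 0.16·0.0107464 = 0.00171942
  p_C = 0.52·(1−0.52)^26 = 0.52·5.15552e-09 = 2.68087e-09
  p_D = 0.55·(1−0.55)^26 = 0.55·9.62776e-10 = 5.29527e-10
Weight by the priors:
  w_A·p_A = 0.41 × 0.00915321 = 0.00375282
  w_B·p_B = 0.20 × 0.00171942 = 0.000343884
  w_C·p_C = 0.11 × 2.68087e-09 = 2.94896e-10
  w_D·p_D = 0.28 × 5.29527e-10 = 1.48268e-10
Normaliser: 0.00375282 + 0.000343884 + 2.94896e-10 + 1.48268e-10 = 0.0040967
P(Group B | data) ≈ 0.0839

0.0839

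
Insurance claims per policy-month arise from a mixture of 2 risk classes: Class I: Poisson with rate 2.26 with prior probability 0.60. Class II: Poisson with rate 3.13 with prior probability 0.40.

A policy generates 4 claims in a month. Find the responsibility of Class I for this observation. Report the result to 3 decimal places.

0.493

Posterior ∝ prior × likelihood, so P(k | x) ∝ P(Z=k) f_k(x); normalise over all components.
Component likelihoods at x = 4 claims:
  f_I = 0.113427
  f_II = 0.174833
Prior × likelihood for each component:
  P(Z=I)·f_I = 0.60 × 0.113427 = 0.0680563
  P(Z=II)·f_II = 0.40 × 0.174833 = 0.0699334
Denominator: 0.0680563 + 0.0699334 = 0.13799
Responsibility of Class I: 0.0680563 / 0.13799 ≈ 0.493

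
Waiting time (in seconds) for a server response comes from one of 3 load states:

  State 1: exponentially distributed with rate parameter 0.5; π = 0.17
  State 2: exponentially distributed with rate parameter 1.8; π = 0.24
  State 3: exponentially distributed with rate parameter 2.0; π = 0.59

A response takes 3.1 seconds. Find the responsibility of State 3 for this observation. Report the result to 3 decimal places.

0.109

Apply Bayes' rule: the posterior for each component is proportional to its prior times its likelihood at x.
Component likelihoods at x = 3.1 seconds:
  p_1 = 0.106124
  p_2 = 0.00679062
  p_3 = 0.00405886
Multiply by the mixture weights:
  w_1·p_1 = 0.17 × 0.106124 = 0.0180411
  w_2·p_2 = 0.24 × 0.00679062 = 0.00162975
  w_3·p_3 = 0.59 × 0.00405886 = 0.00239473
Denominator: 0.0180411 + 0.00162975 + 0.00239473 = 0.0220656
P(State 3 | 3.1 seconds) = 0.00239473 / 0.0220656 ≈ 0.109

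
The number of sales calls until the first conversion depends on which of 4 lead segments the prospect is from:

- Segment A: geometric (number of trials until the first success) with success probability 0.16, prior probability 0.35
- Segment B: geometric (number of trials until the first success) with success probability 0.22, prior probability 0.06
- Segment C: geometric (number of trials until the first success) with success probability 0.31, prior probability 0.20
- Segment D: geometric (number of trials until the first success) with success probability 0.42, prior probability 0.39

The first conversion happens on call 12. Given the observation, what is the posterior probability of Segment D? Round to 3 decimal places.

0.039

The responsibility of component k is P(Z=k) f_k(x) divided by Σ_j P(Z=j) f_j(x).
Evaluate each component's likelihood at the observed value:
  f_A = 0.16·(1−0.16)^11 = 0.16·0.146917 = 0.0235067
  f_B = 0.22·(1−0.22)^11 = 0.22·0.0650191 = 0.0143042
  f_C = 0.31·(1−0.31)^11 = 0.31·0.0168787 = 0.00523241
  f_D = 0.42·(1−0.42)^11 = 0.42·0.00249866 = 0.00104944
Prior × likelihood for each component:
  P(Z=A)·f_A = 0.35 × 0.0235067 = 0.00822735
  P(Z=B)·f_B = 0.06 × 0.0143042 = 0.000858251
  P(Z=C)·f_C = 0.20 × 0.00523241 = 0.00104648
  P(Z=D)·f_D = 0.39 × 0.00104944 = 0.000409281
Normaliser: 0.00822735 + 0.000858251 + 0.00104648 + 0.000409281 = 0.0105414
So the posterior for Segment D is 0.000409281 / 0.0105414 ≈ 0.039.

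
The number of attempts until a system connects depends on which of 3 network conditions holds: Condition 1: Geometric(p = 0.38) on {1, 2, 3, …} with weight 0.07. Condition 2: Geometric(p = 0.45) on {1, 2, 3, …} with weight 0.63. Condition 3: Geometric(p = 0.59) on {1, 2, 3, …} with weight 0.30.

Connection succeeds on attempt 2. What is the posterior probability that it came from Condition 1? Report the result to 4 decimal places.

0.0673

P(component k | x) = P(Z=k)·f_k(x) / marginal(x), where marginal(x) = Σ_j P(Z=j)·f_j(x).
Geometric probabilities:
  p_1 = 0.38·(1−0.38)^1 = 0.38·0.62 = 0.2356
  p_2 = 0.45·(1−0.45)^1 = 0.45·0.55 = 0.2475
  p_3 = 0.59·(1−0.59)^1 = 0.59·0.41 = 0.2419
Weight by the priors:
  P(Z=1)·p_1 = 0.07 × 0.2356 = 0.016492
  P(Z=2)·p_2 = 0.63 × 0.2475 = 0.155925
  P(Z=3)·p_3 = 0.30 × 0.2419 = 0.07257
Marginal: 0.016492 + 0.155925 + 0.07257 = 0.244987
So the posterior for Condition 1 is 0.016492 / 0.244987 ≈ 0.0673.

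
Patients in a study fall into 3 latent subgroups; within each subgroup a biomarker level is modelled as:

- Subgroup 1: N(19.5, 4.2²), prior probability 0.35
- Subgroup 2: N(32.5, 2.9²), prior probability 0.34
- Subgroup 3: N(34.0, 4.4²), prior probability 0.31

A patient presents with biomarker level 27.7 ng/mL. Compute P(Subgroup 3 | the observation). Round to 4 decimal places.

P(component k | x) = π_k·f_k(x) / marginal(x), where marginal(x) = Σ_j π_j·f_j(x).
Component likelihoods at x = 27.7 ng/mL:
  p_1 = (1/(4.2·√(2π)))·exp(−(27.7−19.5)²/(2·4.2²)) = 0.094986·exp(-1.90590) = 0.0141234
  p_2 = (1/(2.9·√(2π)))·exp(−(27.7−32.5)²/(2·2.9²)) = 0.137566·exp(-1.36980) = 0.0349636
  p_3 = (1/(4.4·√(2π)))·exp(−(27.7−34.0)²/(2·4.4²)) = 0.090669·exp(-1.02505) = 0.0325299
Prior × likelihood for each component:
  π_1·p_1 = 0.35 × 0.0141234 = 0.00494321
  π_2·p_2 = 0.34 × 0.0349636 = 0.0118876
  π_3·p_3 = 0.31 × 0.0325299 = 0.0100843
Sum: 0.00494321 + 0.0118876 + 0.0100843 = 0.0269151
P(Subgroup 3 | 27.7 ng/mL) = 0.0100843 / 0.0269151 ≈ 0.3747

0.3747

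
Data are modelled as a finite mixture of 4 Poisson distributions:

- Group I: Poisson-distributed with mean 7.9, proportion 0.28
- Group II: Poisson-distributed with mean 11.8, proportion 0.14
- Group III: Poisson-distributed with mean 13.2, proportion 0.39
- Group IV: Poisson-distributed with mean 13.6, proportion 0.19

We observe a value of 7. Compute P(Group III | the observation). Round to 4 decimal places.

0.1660

The responsibility of component k is P(Z=k) f_k(x) divided by Σ_j P(Z=j) f_j(x).
Evaluate each component's likelihood at the observed value:
  L_I = e^(−7.9)·7.9^7/7! = 0.141264
  L_II = e^(−11.8)·11.8^7/7! = 0.0474317
  L_III = e^(−13.2)·13.2^7/7! = 0.0256389
  L_IV = e^(−13.6)·13.6^7/7! = 0.0211805
Prior × likelihood for each component:
  P(Z=I)·L_I = 0.28 × 0.141264 = 0.039554
  P(Z=II)·L_II = 0.14 × 0.0474317 = 0.00664044
  P(Z=III)·L_III = 0.39 × 0.0256389 = 0.00999918
  P(Z=IV)·L_IV = 0.19 × 0.0211805 = 0.0040243
Normaliser: 0.039554 + 0.00664044 + 0.00999918 + 0.0040243 = 0.0602179
So the posterior for Group III is 0.00999918 / 0.0602179 ≈ 0.1660.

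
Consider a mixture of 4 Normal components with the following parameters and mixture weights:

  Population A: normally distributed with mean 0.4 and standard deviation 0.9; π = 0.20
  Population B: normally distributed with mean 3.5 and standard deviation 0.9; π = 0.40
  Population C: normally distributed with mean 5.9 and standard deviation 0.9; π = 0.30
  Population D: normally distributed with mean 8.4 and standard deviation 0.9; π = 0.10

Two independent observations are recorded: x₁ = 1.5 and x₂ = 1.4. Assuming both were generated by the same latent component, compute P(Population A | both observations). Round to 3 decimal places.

0.958

The responsibility of component k is w_k f_k(x) divided by Σ_j w_j f_j(x).
Since both observations come from the same component, the likelihood for component k is f_k(x₁)·f_k(x₂).
  L_A = [(1/(0.9·√(2π)))·exp(−(1.5−0.4)²/(2·0.9²)) = 0.443269·exp(-0.74691) = 0.210033] × [0.239103] = 0.0502194
  L_B = [(1/(0.9·√(2π)))·exp(−(1.5−3.5)²/(2·0.9²)) = 0.443269·exp(-2.46914) = 0.0375263] × [0.0291354] = 0.00109334
  L_C = [(1/(0.9·√(2π)))·exp(−(1.5−5.9)²/(2·0.9²)) = 0.443269·exp(-11.95062) = 2.86141e-06] × [1.65191e-06] = 4.7268e-12
  L_D = [(1/(0.9·√(2π)))·exp(−(1.5−8.4)²/(2·0.9²)) = 0.443269·exp(-29.38889) = 7.6425e-14] × [3.24041e-14] = 2.47648e-27
Weight by the priors:
  w_A·L_A = 0.20 × 0.0502194 = 0.0100439
  w_B·L_B = 0.40 × 0.00109334 = 0.000437338
  w_C·L_C = 0.30 × 4.7268e-12 = 1.41804e-12
  w_D·L_D = 0.10 × 2.47648e-27 = 2.47648e-28
Normaliser: 0.0100439 + 0.000437338 + 1.41804e-12 + 2.47648e-28 = 0.0104812
So the posterior for Population A is 0.0100439 / 0.0104812 ≈ 0.958.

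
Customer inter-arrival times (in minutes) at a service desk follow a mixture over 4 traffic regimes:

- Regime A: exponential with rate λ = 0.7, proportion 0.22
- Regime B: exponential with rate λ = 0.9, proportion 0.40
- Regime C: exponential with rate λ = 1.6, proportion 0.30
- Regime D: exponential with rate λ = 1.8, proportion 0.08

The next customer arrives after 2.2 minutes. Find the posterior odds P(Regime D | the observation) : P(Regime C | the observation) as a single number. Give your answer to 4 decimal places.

0.1932

Only the two components matter; the odds are (π_i f_i(x)) / (π_j f_j(x)).
Component likelihoods at x = 2.2 minutes:
  L_A = 0.7·e^(−0.7·2.2) = 0.7·e^(−1.5400) = 0.150067
  L_B = 0.9·e^(−0.9·2.2) = 0.9·e^(−1.9800) = 0.124262
  L_C = 1.6·e^(−1.6·2.2) = 1.6·e^(−3.5200) = 0.0473591
  L_D = 1.8·e^(−1.8·2.2) = 1.8·e^(−3.9600) = 0.0343136
Posterior odds = (π_D·L_D) / (π_C·L_C) = (0.08·0.0343136) / (0.30·0.0473591) = 0.00274509 / 0.0142077 ≈ 0.1932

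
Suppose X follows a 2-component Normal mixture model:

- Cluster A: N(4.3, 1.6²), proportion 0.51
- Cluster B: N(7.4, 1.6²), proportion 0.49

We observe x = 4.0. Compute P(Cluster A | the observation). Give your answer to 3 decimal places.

0.907

The responsibility of component k is w_k f_k(x) divided by Σ_j w_j f_j(x).
Normal densities:
  f_A = (1/(1.6·√(2π)))·exp(−(4.0−4.3)²/(2·1.6²)) = 0.249339·exp(-0.01758) = 0.244994
  f_B = (1/(1.6·√(2π)))·exp(−(4.0−7.4)²/(2·1.6²)) = 0.249339·exp(-2.25781) = 0.0260756
Unnormalised posteriors:
  w_A·f_A = 0.51 × 0.244994 = 0.124947
  w_B·f_B = 0.49 × 0.0260756 = 0.0127771
Sum: 0.124947 + 0.0127771 = 0.137724
P(Cluster A | the observation) ≈ 0.907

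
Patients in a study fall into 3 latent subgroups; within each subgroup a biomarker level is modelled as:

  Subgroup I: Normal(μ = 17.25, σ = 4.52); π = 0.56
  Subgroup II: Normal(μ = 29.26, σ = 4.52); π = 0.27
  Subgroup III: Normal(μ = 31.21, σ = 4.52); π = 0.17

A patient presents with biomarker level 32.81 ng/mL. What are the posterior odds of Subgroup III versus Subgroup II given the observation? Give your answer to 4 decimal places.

0.8051

Only the two components matter; the odds are (w_i f_i(x)) / (w_j f_j(x)).
Component likelihoods at x = 32.81 ng/mL:
  p_I = (1/(4.52·√(2π)))·exp(−(32.81−17.25)²/(2·4.52²)) = 0.088262·exp(-5.92533) = 0.000235741
  p_II = (1/(4.52·√(2π)))·exp(−(32.81−29.26)²/(2·4.52²)) = 0.088262·exp(-0.30843) = 0.0648372
  p_III = (1/(4.52·√(2π)))·exp(−(32.81−31.21)²/(2·4.52²)) = 0.088262·exp(-0.06265) = 0.0829015
Odds = (0.17/0.27) × (0.0829015/0.0648372) = 0.62963 × 1.27861 ≈ 0.8051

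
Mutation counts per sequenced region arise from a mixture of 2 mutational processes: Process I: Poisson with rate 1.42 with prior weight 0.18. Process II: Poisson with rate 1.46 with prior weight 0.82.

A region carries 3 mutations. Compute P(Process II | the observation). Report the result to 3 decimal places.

The responsibility of component k is w_k f_k(x) divided by Σ_j w_j f_j(x).
Component likelihoods at x = 3 mutations:
  p_I = e^(−1.42)·1.42^3/3! = 0.115349
  p_II = e^(−1.46)·1.46^3/3! = 0.120458
Prior × likelihood for each component:
  w_I·p_I = 0.18 × 0.115349 = 0.0207629
  w_II·p_II = 0.82 × 0.120458 = 0.098776
Denominator: 0.0207629 + 0.098776 = 0.119539
So the posterior for Process II is 0.098776 / 0.119539 ≈ 0.826.

0.826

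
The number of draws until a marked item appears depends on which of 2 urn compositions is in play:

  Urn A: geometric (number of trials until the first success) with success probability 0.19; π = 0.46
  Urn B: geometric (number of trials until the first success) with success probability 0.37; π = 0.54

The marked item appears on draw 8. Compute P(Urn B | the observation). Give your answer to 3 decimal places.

0.282

By Bayes' theorem, P(k | x) = P(Z=k) f_k(x) / Σ_j P(Z=j) f_j(x).
Geometric probabilities:
  p_A = 0.19·(1−0.19)^7 = 0.19·0.228768 = 0.0434659
  p_B = 0.37·(1−0.37)^7 = 0.37·0.0393898 = 0.0145742
Unnormalised posteriors:
  P(Z=A)·p_A = 0.46 × 0.0434659 = 0.0199943
  P(Z=B)·p_B = 0.54 × 0.0145742 = 0.00787008
Sum: 0.0199943 + 0.00787008 = 0.0278644
Responsibility of Urn B: 0.00787008 / 0.0278644 ≈ 0.282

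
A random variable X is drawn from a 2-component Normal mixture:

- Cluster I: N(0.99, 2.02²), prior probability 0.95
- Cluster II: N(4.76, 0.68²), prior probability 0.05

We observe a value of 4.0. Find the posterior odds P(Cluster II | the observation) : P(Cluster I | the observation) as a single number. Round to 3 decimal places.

0.254

The posterior odds equal the prior odds times the likelihood ratio: (π_i/π_j)·(f_i(x)/f_j(x)).
Normal densities:
  f_I = 0.0650738
  f_II = 0.314163
Posterior odds = (π_II·f_II) / (π_I·f_I) = (0.05·0.314163) / (0.95·0.0650738) = 0.0157081 / 0.0618201 ≈ 0.254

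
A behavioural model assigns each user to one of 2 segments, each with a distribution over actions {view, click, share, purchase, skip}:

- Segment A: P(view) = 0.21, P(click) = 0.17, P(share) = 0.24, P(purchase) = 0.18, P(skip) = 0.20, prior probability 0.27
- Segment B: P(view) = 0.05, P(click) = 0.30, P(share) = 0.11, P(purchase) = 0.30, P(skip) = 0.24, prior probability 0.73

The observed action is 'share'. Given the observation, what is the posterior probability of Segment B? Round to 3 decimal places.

By Bayes' theorem, P(k | x) = P(Z=k) f_k(x) / Σ_j P(Z=j) f_j(x).
Evaluate each component's likelihood at the observed value:
  f_A = 0.24
  f_B = 0.11
Multiply by the mixture weights:
  P(Z=A)·f_A = 0.27 × 0.24 = 0.0648
  P(Z=B)·f_B = 0.73 × 0.11 = 0.0803
Sum: 0.0648 + 0.0803 = 0.1451
Responsibility of Segment B: 0.0803 / 0.1451 ≈ 0.553

0.553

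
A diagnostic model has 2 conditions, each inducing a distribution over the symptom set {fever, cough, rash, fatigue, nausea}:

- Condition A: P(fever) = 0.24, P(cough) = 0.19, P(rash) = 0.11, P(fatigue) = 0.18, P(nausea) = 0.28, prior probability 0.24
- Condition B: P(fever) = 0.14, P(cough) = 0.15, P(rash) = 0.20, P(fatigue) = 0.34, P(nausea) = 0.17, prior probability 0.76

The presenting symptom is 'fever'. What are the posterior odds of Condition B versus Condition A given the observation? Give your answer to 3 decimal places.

1.847

Posterior odds = (w_i f_i(x)) / (w_j f_j(x)); the normalising sum cancels.
Component likelihoods at x = 'fever':
  L_A = P(fever | comp) = 0.24
  L_B = P(fever | comp) = 0.14
0.1064 / 0.0576 ≈ 1.847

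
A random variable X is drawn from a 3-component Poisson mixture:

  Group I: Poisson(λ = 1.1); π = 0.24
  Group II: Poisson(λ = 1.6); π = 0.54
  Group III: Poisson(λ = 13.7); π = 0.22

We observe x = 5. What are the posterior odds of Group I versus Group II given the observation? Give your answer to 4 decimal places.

0.1125

Only the two components matter; the odds are (π_i f_i(x)) / (π_j f_j(x)).
Component likelihoods at x = 5:
  f_I = 0.00446744
  f_II = 0.017642
  f_III = 0.00451427
0.00107218 / 0.00952667 ≈ 0.1125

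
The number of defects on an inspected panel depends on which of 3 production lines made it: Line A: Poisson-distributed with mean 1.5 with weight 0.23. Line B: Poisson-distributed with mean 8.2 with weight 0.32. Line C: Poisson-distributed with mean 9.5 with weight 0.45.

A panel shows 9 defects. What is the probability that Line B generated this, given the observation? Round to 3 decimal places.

0.410

By Bayes' theorem, P(k | x) = π_k f_k(x) / Σ_j π_j f_j(x).
Evaluate each component's likelihood at the observed value:
  f_A = e^(−1.5)·1.5^9/9! = 2.36383e-05
  f_B = e^(−8.2)·8.2^9/9! = 0.126866
  f_C = e^(−9.5)·9.5^9/9! = 0.130003
Multiply by the mixture weights:
  π_A·f_A = 0.23 × 2.36383e-05 = 5.43681e-06
  π_B·f_B = 0.32 × 0.126866 = 0.0405973
  π_C·f_C = 0.45 × 0.130003 = 0.0585011
Marginal: 5.43681e-06 + 0.0405973 + 0.0585011 = 0.0991039
So the posterior for Line B is 0.0405973 / 0.0991039 ≈ 0.410.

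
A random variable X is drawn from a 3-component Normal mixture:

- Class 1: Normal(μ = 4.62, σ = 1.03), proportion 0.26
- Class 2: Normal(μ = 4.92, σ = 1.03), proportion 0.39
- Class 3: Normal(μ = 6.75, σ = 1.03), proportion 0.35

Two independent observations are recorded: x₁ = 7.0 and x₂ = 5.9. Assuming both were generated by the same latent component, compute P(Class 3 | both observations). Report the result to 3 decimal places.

0.856

By Bayes' theorem, P(k | x) = P(Z=k) f_k(x) / Σ_j P(Z=j) f_j(x).
Since both observations come from the same component, the likelihood for component k is f_k(x₁)·f_k(x₂).
  f_1 = [(1/(1.03·√(2π)))·exp(−(7.0−4.62)²/(2·1.03²)) = 0.387323·exp(-2.66962) = 0.0268331] × [0.178946] = 0.00480168
  f_2 = [(1/(1.03·√(2π)))·exp(−(7.0−4.92)²/(2·1.03²)) = 0.387323·exp(-2.03902) = 0.0504123] × [0.246318] = 0.0124174
  f_3 = [(1/(1.03·√(2π)))·exp(−(7.0−6.75)²/(2·1.03²)) = 0.387323·exp(-0.02946) = 0.37608] × [0.275543] = 0.103626
Multiply by the mixture weights:
  P(Z=1)·f_1 = 0.26 × 0.00480168 = 0.00124844
  P(Z=2)·f_2 = 0.39 × 0.0124174 = 0.0048428
  P(Z=3)·f_3 = 0.35 × 0.103626 = 0.0362692
Evidence: 0.00124844 + 0.0048428 + 0.0362692 = 0.0423605
Responsibility of Class 3: 0.0362692 / 0.0423605 ≈ 0.856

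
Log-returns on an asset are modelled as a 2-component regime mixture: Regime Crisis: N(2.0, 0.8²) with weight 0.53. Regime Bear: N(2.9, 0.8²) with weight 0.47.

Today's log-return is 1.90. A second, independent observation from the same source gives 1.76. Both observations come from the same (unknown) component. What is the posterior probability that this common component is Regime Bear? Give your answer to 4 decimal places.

Apply Bayes' rule: the posterior for each component is proportional to its prior times its likelihood at x.
Since both observations come from the same component, the likelihood for component k is f_k(x₁)·f_k(x₂).
  p_Crisis = [0.494797] × [0.476735] = 0.235887
  p_Bear = [0.228311] × [0.180666] = 0.041248
Weight by the priors:
  π_Crisis·p_Crisis = 0.53 × 0.235887 = 0.12502
  π_Bear·p_Bear = 0.47 × 0.041248 = 0.0193866
Normaliser: 0.12502 + 0.0193866 = 0.144407
So the posterior for Regime Bear is 0.0193866 / 0.144407 ≈ 0.1342.

0.1342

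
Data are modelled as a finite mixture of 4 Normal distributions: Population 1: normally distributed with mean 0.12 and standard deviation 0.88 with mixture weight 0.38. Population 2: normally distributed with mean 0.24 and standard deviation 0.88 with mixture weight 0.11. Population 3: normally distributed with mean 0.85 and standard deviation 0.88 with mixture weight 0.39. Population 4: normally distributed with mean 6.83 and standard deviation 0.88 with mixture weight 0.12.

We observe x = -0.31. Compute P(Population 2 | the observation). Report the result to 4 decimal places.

Apply Bayes' rule: the posterior for each component is proportional to its prior times its likelihood at x.
Normal densities:
  p_1 = (1/(0.88·√(2π)))·exp(−(-0.31−0.12)²/(2·0.88²)) = 0.453344·exp(-0.11938) = 0.402328
  p_2 = (1/(0.88·√(2π)))·exp(−(-0.31−0.24)²/(2·0.88²)) = 0.453344·exp(-0.19531) = 0.37291
  p_3 = (1/(0.88·√(2π)))·exp(−(-0.31−0.85)²/(2·0.88²)) = 0.453344·exp(-0.86880) = 0.190157
  p_4 = (1/(0.88·√(2π)))·exp(−(-0.31−6.83)²/(2·0.88²)) = 0.453344·exp(-32.91555) = 2.29819e-15
Prior × likelihood for each component:
  P(Z=1)·p_1 = 0.38 × 0.402328 = 0.152885
  P(Z=2)·p_2 = 0.11 × 0.37291 = 0.0410201
  P(Z=3)·p_3 = 0.39 × 0.190157 = 0.0741611
  P(Z=4)·p_4 = 0.12 × 2.29819e-15 = 2.75783e-16
Evidence: 0.152885 + 0.0410201 + 0.0741611 + 2.75783e-16 = 0.268066
So the posterior for Population 2 is 0.0410201 / 0.268066 ≈ 0.1530.

0.1530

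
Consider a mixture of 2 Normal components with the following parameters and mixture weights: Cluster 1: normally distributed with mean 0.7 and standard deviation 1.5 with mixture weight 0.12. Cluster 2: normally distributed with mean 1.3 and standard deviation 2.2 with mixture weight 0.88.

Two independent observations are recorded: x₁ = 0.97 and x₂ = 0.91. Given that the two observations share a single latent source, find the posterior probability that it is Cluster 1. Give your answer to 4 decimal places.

Posterior ∝ prior × likelihood, so P(k | x) ∝ π_k f_k(x); normalise over all components.
Since both observations come from the same component, the likelihood for component k is f_k(x₁)·f_k(x₂).
  L_1 = [0.261688] × [0.263368] = 0.0689201
  L_2 = [0.179309] × [0.17851] = 0.0320085
Weight by the priors:
  π_1·L_1 = 0.12 × 0.0689201 = 0.00827041
  π_2·L_2 = 0.88 × 0.0320085 = 0.0281675
Marginal: 0.00827041 + 0.0281675 = 0.0364379
P(Cluster 1 | x₁, x₂) ≈ 0.2270

0.2270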